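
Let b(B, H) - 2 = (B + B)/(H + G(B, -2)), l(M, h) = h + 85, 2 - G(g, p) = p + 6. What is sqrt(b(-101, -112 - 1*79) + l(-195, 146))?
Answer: 3*sqrt(968667)/193 ≈ 15.299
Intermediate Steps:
G(g, p) = -4 - p (G(g, p) = 2 - (p + 6) = 2 - (6 + p) = 2 + (-6 - p) = -4 - p)
l(M, h) = 85 + h
b(B, H) = 2 + 2*B/(-2 + H) (b(B, H) = 2 + (B + B)/(H + (-4 - 1*(-2))) = 2 + (2*B)/(H + (-4 + 2)) = 2 + (2*B)/(H - 2) = 2 + (2*B)/(-2 + H) = 2 + 2*B/(-2 + H))
sqrt(b(-101, -112 - 1*79) + l(-195, 146)) = sqrt(2*(-2 - 101 + (-112 - 1*79))/(-2 + (-112 - 1*79)) + (85 + 146)) = sqrt(2*(-2 - 101 + (-112 - 79))/(-2 + (-112 - 79)) + 231) = sqrt(2*(-2 - 101 - 191)/(-2 - 191) + 231) = sqrt(2*(-294)/(-193) + 231) = sqrt(2*(-1/193)*(-294) + 231) = sqrt(588/193 + 231) = sqrt(45171/193) = 3*sqrt(968667)/193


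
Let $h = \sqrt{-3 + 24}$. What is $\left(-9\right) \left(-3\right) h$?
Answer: $27 \sqrt{21} \approx 123.73$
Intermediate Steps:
$h = \sqrt{21} \approx 4.5826$
$\left(-9\right) \left(-3\right) h = \left(-9\right) \left(-3\right) \sqrt{21} = 27 \sqrt{21}$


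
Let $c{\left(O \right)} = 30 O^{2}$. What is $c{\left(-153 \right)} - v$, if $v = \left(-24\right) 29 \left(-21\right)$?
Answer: $687654$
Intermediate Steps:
$v = 14616$ ($v = \left(-696\right) \left(-21\right) = 14616$)
$c{\left(-153 \right)} - v = 30 \left(-153\right)^{2} - 14616 = 30 \cdot 23409 - 14616 = 702270 - 14616 = 687654$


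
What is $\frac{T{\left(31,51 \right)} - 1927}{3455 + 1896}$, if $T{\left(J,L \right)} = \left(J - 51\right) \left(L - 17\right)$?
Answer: $- \frac{2607}{5351} \approx -0.4872$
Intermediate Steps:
$T{\left(J,L \right)} = \left(-51 + J\right) \left(-17 + L\right)$
$\frac{T{\left(31,51 \right)} - 1927}{3455 + 1896} = \frac{\left(867 - 2601 - 527 + 31 \cdot 51\right) - 1927}{3455 + 1896} = \frac{\left(867 - 2601 - 527 + 1581\right) - 1927}{5351} = \left(-680 - 1927\right) \frac{1}{5351} = \left(-2607\right) \frac{1}{5351} = - \frac{2607}{5351}$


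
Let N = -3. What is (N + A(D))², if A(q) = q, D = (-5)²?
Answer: 484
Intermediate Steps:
D = 25
(N + A(D))² = (-3 + 25)² = 22² = 484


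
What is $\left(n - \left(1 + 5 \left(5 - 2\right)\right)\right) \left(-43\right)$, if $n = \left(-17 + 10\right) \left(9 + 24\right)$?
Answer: $10621$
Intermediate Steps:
$n = -231$ ($n = \left(-7\right) 33 = -231$)
$\left(n - \left(1 + 5 \left(5 - 2\right)\right)\right) \left(-43\right) = \left(-231 - \left(1 + 5 \left(5 - 2\right)\right)\right) \left(-43\right) = \left(-231 - 16\right) \left(-43\right) = \left(-247\right) \left(-43\right) = 10621$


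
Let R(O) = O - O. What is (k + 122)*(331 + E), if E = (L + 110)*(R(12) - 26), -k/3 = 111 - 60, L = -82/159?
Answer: 12399349/159 ≈ 77983.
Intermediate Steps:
L = -82/159 (L = -82*1/159 = -82/159 ≈ -0.51572)
R(O) = 0
k = -153 (k = -3*(111 - 60) = -3*51 = -153)
E = -452608/159 (E = (-82/159 + 110)*(0 - 26) = (17408/159)*(-26) = -452608/159 ≈ -2846.6)
(k + 122)*(331 + E) = (-153 + 122)*(331 - 452608/159) = -31*(-399979/159) = 12399349/159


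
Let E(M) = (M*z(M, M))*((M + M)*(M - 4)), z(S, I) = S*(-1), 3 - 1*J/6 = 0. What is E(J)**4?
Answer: 711053349581887635456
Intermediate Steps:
J = 18 (J = 18 - 6*0 = 18 + 0 = 18)
z(S, I) = -S
E(M) = -2*M**3*(-4 + M) (E(M) = (M*(-M))*((M + M)*(M - 4)) = (-M**2)*((2*M)*(-4 + M)) = (-M**2)*(2*M*(-4 + M)) = -2*M**3*(-4 + M))
E(J)**4 = (2*18**3*(4 - 1*18))**4 = (2*5832*(4 - 18))**4 = (2*5832*(-14))**4 = (-163296)**4 = 711053349581887635456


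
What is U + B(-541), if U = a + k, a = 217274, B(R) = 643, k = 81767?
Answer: 299684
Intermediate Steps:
U = 299041 (U = 217274 + 81767 = 299041)
U + B(-541) = 299041 + 643 = 299684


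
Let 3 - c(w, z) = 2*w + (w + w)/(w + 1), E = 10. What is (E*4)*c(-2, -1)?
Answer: 120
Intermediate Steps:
c(w, z) = 3 - 2*w - 2*w/(1 + w) (c(w, z) = 3 - (2*w + (w + w)/(w + 1)) = 3 - (2*w + (2*w)/(1 + w)) = 3 - (2*w + 2*w/(1 + w)) = 3 + (-2*w - 2*w/(1 + w)) = 3 - 2*w - 2*w/(1 + w))
(E*4)*c(-2, -1) = (10*4)*((3 - 1*(-2) - 2*(-2)²)/(1 - 2)) = 40*((3 + 2 - 2*4)/(-1)) = 40*(-(3 + 2 - 8)) = 40*(-1*(-3)) = 40*3 = 120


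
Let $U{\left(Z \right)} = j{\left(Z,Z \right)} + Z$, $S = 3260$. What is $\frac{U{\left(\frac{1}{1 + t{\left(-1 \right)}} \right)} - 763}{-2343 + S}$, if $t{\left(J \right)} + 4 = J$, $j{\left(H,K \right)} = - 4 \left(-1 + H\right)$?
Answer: $- \frac{3033}{3668} \approx -0.82688$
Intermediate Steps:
$j{\left(H,K \right)} = 4 - 4 H$
$t{\left(J \right)} = -4 + J$
$U{\left(Z \right)} = 4 - 3 Z$ ($U{\left(Z \right)} = \left(4 - 4 Z\right) + Z = 4 - 3 Z$)
$\frac{U{\left(\frac{1}{1 + t{\left(-1 \right)}} \right)} - 763}{-2343 + S} = \frac{\left(4 - \frac{3}{1 - 5}\right) - 763}{-2343 + 3260} = \frac{\left(4 - \frac{3}{1 - 5}\right) - 763}{917} = \left(\left(4 - \frac{3}{-4}\right) - 763\right) \frac{1}{917} = \left(\left(4 - - \frac{3}{4}\right) - 763\right) \frac{1}{917} = \left(\left(4 + \frac{3}{4}\right) - 763\right) \frac{1}{917} = \left(\frac{19}{4} - 763\right) \frac{1}{917} = \left(- \frac{3033}{4}\right) \frac{1}{917} = - \frac{3033}{3668}$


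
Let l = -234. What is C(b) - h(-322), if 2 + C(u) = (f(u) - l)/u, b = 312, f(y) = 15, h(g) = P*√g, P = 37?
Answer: -125/104 - 37*I*√322 ≈ -1.2019 - 663.94*I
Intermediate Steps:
h(g) = 37*√g
C(u) = -2 + 249/u (C(u) = -2 + (15 - 1*(-234))/u = -2 + (15 + 234)/u = -2 + 249/u)
C(b) - h(-322) = (-2 + 249/312) - 37*√(-322) = (-2 + 249*(1/312)) - 37*I*√322 = (-2 + 83/104) - 37*I*√322 = -125/104 - 37*I*√322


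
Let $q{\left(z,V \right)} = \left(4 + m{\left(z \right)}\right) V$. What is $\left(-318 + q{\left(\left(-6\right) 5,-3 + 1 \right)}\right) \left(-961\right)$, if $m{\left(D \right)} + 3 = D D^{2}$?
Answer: $-51586480$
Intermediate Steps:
$m{\left(D \right)} = -3 + D^{3}$ ($m{\left(D \right)} = -3 + D D^{2} = -3 + D^{3}$)
$q{\left(z,V \right)} = V \left(1 + z^{3}\right)$ ($q{\left(z,V \right)} = \left(4 + \left(-3 + z^{3}\right)\right) V = \left(1 + z^{3}\right) V = V \left(1 + z^{3}\right)$)
$\left(-318 + q{\left(\left(-6\right) 5,-3 + 1 \right)}\right) \left(-961\right) = \left(-318 + \left(-3 + 1\right) \left(1 + \left(\left(-6\right) 5\right)^{3}\right)\right) \left(-961\right) = \left(-318 - 2 \left(1 + \left(-30\right)^{3}\right)\right) \left(-961\right) = \left(-318 - 2 \left(1 - 27000\right)\right) \left(-961\right) = \left(-318 - -53998\right) \left(-961\right) = \left(-318 + 53998\right) \left(-961\right) = 53680 \left(-961\right) = -51586480$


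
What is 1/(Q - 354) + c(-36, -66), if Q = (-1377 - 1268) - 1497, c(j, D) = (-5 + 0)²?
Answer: 112399/4496 ≈ 25.000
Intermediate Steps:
c(j, D) = 25 (c(j, D) = (-5)² = 25)
Q = -4142 (Q = -2645 - 1497 = -4142)
1/(Q - 354) + c(-36, -66) = 1/(-4142 - 354) + 25 = 1/(-4496) + 25 = -1/4496 + 25 = 112399/4496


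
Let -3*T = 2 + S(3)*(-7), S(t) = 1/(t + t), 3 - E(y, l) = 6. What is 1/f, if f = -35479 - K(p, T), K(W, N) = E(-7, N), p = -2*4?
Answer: -1/35476 ≈ -2.8188e-5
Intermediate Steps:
E(y, l) = -3 (E(y, l) = 3 - 1*6 = 3 - 6 = -3)
S(t) = 1/(2*t)
T = -5/18 (T = -(2 + ((½)/3)*(-7))/3 = -(2 + ((½)*(⅓))*(-7))/3 = -(2 + (⅙)*(-7))/3 = -(2 - 7/6)/3 = -⅓*⅚ = -5/18 ≈ -0.27778)
p = -8
K(W, N) = -3
f = -35476 (f = -35479 - 1*(-3) = -35479 + 3 = -35476)
1/f = 1/(-35476) = -1/35476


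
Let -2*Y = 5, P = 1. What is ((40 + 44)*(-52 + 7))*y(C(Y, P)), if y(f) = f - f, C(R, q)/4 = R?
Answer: 0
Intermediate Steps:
Y = -5/2 (Y = -½*5 = -5/2 ≈ -2.5000)
C(R, q) = 4*R
y(f) = 0
((40 + 44)*(-52 + 7))*y(C(Y, P)) = ((40 + 44)*(-52 + 7))*0 = (84*(-45))*0 = -3780*0 = 0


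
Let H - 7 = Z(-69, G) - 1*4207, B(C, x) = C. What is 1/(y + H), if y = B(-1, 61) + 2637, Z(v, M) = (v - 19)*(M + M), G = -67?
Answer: 1/10228 ≈ 9.7771e-5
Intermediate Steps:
Z(v, M) = 2*M*(-19 + v) (Z(v, M) = (-19 + v)*(2*M) = 2*M*(-19 + v))
y = 2636 (y = -1 + 2637 = 2636)
H = 7592 (H = 7 + (2*(-67)*(-19 - 69) - 1*4207) = 7 + (2*(-67)*(-88) - 4207) = 7 + (11792 - 4207) = 7 + 7585 = 7592)
1/(y + H) = 1/(2636 + 7592) = 1/10228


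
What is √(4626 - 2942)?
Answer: 2*√421 ≈ 41.037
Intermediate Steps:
√(4626 - 2942) = √1684 = 2*√421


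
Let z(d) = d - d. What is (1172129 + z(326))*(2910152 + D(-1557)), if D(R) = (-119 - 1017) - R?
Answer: 3411567019917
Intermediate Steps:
z(d) = 0
D(R) = -1136 - R
(1172129 + z(326))*(2910152 + D(-1557)) = (1172129 + 0)*(2910152 + (-1136 - 1*(-1557))) = 1172129*(2910152 + (-1136 + 1557)) = 1172129*(2910152 + 421) = 1172129*2910573 = 3411567019917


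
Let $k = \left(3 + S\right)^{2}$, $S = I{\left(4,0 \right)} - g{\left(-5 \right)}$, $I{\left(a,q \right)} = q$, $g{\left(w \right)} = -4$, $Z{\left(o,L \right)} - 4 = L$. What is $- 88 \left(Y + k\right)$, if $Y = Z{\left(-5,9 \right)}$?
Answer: $-5456$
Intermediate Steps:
$Z{\left(o,L \right)} = 4 + L$
$Y = 13$ ($Y = 4 + 9 = 13$)
$S = 4$ ($S = 0 - -4 = 0 + 4 = 4$)
$k = 49$ ($k = \left(3 + 4\right)^{2} = 7^{2} = 49$)
$- 88 \left(Y + k\right) = - 88 \left(13 + 49\right) = \left(-88\right) 62 = -5456$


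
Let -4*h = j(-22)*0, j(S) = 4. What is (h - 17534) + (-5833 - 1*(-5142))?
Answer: -18225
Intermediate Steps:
h = 0 (h = -0 = -¼*0 = 0)
(h - 17534) + (-5833 - 1*(-5142)) = (0 - 17534) + (-5833 - 1*(-5142)) = -17534 + (-5833 + 5142) = -17534 - 691 = -18225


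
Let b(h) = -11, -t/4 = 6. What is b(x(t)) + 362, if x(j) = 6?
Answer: 351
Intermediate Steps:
t = -24 (t = -4*6 = -24)
b(x(t)) + 362 = -11 + 362 = 351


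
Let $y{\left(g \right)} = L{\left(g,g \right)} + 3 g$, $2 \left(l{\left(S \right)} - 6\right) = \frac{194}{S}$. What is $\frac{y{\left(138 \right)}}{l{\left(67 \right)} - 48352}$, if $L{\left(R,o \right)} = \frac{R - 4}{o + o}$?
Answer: $- \frac{3832333}{446993730} \approx -0.0085736$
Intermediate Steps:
$l{\left(S \right)} = 6 + \frac{97}{S}$ ($l{\left(S \right)} = 6 + \frac{194 \frac{1}{S}}{2} = 6 + \frac{97}{S}$)
$L{\left(R,o \right)} = \frac{-4 + R}{2 o}$
$y{\left(g \right)} = 3 g + \frac{-4 + g}{2 g}$ ($y{\left(g \right)} = \frac{-4 + g}{2 g} + 3 g = 3 g + \frac{-4 + g}{2 g}$)
$\frac{y{\left(138 \right)}}{l{\left(67 \right)} - 48352} = \frac{\frac{1}{2} - \frac{2}{138} + 3 \cdot 138}{\left(6 + \frac{97}{67}\right) - 48352} = \frac{\frac{1}{2} - \frac{1}{69} + 414}{\left(6 + 97 \cdot \frac{1}{67}\right) - 48352} = \frac{\frac{1}{2} - \frac{1}{69} + 414}{\left(6 + \frac{97}{67}\right) - 48352} = \frac{57199}{138 \left(\frac{499}{67} - 48352\right)} = \frac{57199}{138 \left(- \frac{3239085}{67}\right)} = \frac{57199}{138} \left(- \frac{67}{3239085}\right) = - \frac{3832333}{446993730}$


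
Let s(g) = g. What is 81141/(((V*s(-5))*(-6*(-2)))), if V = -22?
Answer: 27047/440 ≈ 61.470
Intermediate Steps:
81141/(((V*s(-5))*(-6*(-2)))) = 81141/(((-22*(-5))*(-6*(-2)))) = 81141/((110*12)) = 81141/1320 = 81141*(1/1320) = 27047/440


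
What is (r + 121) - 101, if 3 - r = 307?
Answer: -284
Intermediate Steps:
r = -304 (r = 3 - 1*307 = 3 - 307 = -304)
(r + 121) - 101 = (-304 + 121) - 101 = -183 - 101 = -284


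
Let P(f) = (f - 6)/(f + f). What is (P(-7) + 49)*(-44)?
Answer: -15378/7 ≈ -2196.9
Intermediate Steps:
P(f) = (-6 + f)/(2*f) (P(f) = (-6 + f)/((2*f)) = (-6 + f)*(1/(2*f)) = (-6 + f)/(2*f))
(P(-7) + 49)*(-44) = ((½)*(-6 - 7)/(-7) + 49)*(-44) = ((½)*(-⅐)*(-13) + 49)*(-44) = (13/14 + 49)*(-44) = (699/14)*(-44) = -15378/7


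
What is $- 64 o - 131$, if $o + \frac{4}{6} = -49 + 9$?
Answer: $\frac{7415}{3} \approx 2471.7$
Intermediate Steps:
$o = - \frac{122}{3}$ ($o = - \frac{2}{3} + \left(-49 + 9\right) = - \frac{2}{3} - 40 = - \frac{122}{3} \approx -40.667$)
$- 64 o - 131 = \left(-64\right) \left(- \frac{122}{3}\right) - 131 = \frac{7808}{3} - 131 = \frac{7415}{3}$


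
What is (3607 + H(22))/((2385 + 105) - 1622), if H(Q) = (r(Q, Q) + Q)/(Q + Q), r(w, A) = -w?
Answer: 3607/868 ≈ 4.1555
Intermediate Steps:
H(Q) = 0 (H(Q) = (-Q + Q)/(Q + Q) = 0/((2*Q)) = 0*(1/(2*Q)) = 0)
(3607 + H(22))/((2385 + 105) - 1622) = (3607 + 0)/((2385 + 105) - 1622) = 3607/(2490 - 1622) = 3607/868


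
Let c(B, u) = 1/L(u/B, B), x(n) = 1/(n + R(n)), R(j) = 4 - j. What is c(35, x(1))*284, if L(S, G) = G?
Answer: 284/35 ≈ 8.1143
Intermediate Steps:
x(n) = ¼ (x(n) = 1/(n + (4 - n)) = 1/4 = ¼)
c(B, u) = 1/B
c(35, x(1))*284 = 284/35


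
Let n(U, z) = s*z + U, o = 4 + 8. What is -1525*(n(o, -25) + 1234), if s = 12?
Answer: -1442650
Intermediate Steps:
o = 12
n(U, z) = U + 12*z (n(U, z) = 12*z + U = U + 12*z)
-1525*(n(o, -25) + 1234) = -1525*((12 + 12*(-25)) + 1234) = -1525*((12 - 300) + 1234) = -1525*(-288 + 1234) = -1525*946 = -1442650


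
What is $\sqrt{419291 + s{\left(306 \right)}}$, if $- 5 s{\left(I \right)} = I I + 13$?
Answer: $\frac{9 \sqrt{123630}}{5} \approx 632.9$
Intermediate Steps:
$s{\left(I \right)} = - \frac{13}{5} - \frac{I^{2}}{5}$ ($s{\left(I \right)} = - \frac{I I + 13}{5} = - \frac{I^{2} + 13}{5} = - \frac{13 + I^{2}}{5} = - \frac{13}{5} - \frac{I^{2}}{5}$)
$\sqrt{419291 + s{\left(306 \right)}} = \sqrt{419291 - \left(\frac{13}{5} + \frac{306^{2}}{5}\right)} = \sqrt{419291 - \frac{93649}{5}} = \sqrt{\frac{2002806}{5}} = \frac{9 \sqrt{123630}}{5}$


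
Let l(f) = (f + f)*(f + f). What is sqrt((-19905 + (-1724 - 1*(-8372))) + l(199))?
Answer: sqrt(145147) ≈ 380.98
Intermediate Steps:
l(f) = 4*f**2 (l(f) = (2*f)*(2*f) = 4*f**2)
sqrt((-19905 + (-1724 - 1*(-8372))) + l(199)) = sqrt((-19905 + (-1724 - 1*(-8372))) + 4*199**2) = sqrt((-19905 + (-1724 + 8372)) + 4*39601) = sqrt((-19905 + 6648) + 158404) = sqrt(-13257 + 158404) = sqrt(145147)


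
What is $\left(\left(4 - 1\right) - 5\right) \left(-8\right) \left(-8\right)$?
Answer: $-128$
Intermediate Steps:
$\left(\left(4 - 1\right) - 5\right) \left(-8\right) \left(-8\right) = \left(3 - 5\right) \left(-8\right) \left(-8\right) = \left(-2\right) \left(-8\right) \left(-8\right) = 16 \left(-8\right) = -128$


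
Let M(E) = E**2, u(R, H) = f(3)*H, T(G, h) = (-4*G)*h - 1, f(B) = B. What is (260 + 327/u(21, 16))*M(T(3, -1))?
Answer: 516549/16 ≈ 32284.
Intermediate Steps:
T(G, h) = -1 - 4*G*h (T(G, h) = -4*G*h - 1 = -1 - 4*G*h)
u(R, H) = 3*H
(260 + 327/u(21, 16))*M(T(3, -1)) = (260 + 327/((3*16)))*(-1 - 4*3*(-1))**2 = (260 + 327/48)*(-1 + 12)**2 = (260 + 327*(1/48))*11**2 = (260 + 109/16)*121 = (4269/16)*121 = 516549/16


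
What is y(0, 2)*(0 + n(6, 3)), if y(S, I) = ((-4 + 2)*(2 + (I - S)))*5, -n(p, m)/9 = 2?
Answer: 720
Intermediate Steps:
n(p, m) = -18 (n(p, m) = -9*2 = -18)
y(S, I) = -20 - 10*I + 10*S (y(S, I) = -2*(2 + I - S)*5 = (-4 - 2*I + 2*S)*5 = -20 - 10*I + 10*S)
y(0, 2)*(0 + n(6, 3)) = (-20 - 10*2 + 10*0)*(0 - 18) = (-20 - 20 + 0)*(-18) = -40*(-18) = 720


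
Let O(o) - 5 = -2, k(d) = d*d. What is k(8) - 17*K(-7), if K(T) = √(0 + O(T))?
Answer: 64 - 17*√3 ≈ 34.555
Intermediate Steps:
k(d) = d²
O(o) = 3 (O(o) = 5 - 2 = 3)
K(T) = √3 (K(T) = √(0 + 3) = √3)
k(8) - 17*K(-7) = 8² - 17*√3 = 64 - 17*√3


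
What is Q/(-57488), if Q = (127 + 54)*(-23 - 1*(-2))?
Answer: 3801/57488 ≈ 0.066118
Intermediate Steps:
Q = -3801 (Q = 181*(-23 + 2) = 181*(-21) = -3801)
Q/(-57488) = -3801/(-57488) = -3801*(-1/57488) = 3801/57488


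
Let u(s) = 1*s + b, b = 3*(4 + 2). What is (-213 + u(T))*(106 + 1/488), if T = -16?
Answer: -10914819/488 ≈ -22366.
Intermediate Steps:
b = 18 (b = 3*6 = 18)
u(s) = 18 + s (u(s) = 1*s + 18 = s + 18 = 18 + s)
(-213 + u(T))*(106 + 1/488) = (-213 + (18 - 16))*(106 + 1/488) = (-213 + 2)*(106 + 1/488) = -211*51729/488 = -10914819/488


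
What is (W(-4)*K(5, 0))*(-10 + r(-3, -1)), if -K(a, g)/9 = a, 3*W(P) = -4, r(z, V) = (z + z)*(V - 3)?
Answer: 840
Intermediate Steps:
r(z, V) = 2*z*(-3 + V) (r(z, V) = (2*z)*(-3 + V) = 2*z*(-3 + V))
W(P) = -4/3 (W(P) = (⅓)*(-4) = -4/3)
K(a, g) = -9*a
(W(-4)*K(5, 0))*(-10 + r(-3, -1)) = (-(-12)*5)*(-10 + 2*(-3)*(-3 - 1)) = (-4/3*(-45))*(-10 + 2*(-3)*(-4)) = 60*(-10 + 24) = 60*14 = 840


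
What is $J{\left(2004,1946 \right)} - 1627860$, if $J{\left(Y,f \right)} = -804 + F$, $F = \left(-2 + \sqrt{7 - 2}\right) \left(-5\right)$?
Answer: $-1628654 - 5 \sqrt{5} \approx -1.6287 \cdot 10^{6}$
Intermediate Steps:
$F = 10 - 5 \sqrt{5}$ ($F = \left(-2 + \sqrt{5}\right) \left(-5\right) = 10 - 5 \sqrt{5} \approx -1.1803$)
$J{\left(Y,f \right)} = -794 - 5 \sqrt{5}$ ($J{\left(Y,f \right)} = -804 + \left(10 - 5 \sqrt{5}\right) = -794 - 5 \sqrt{5}$)
$J{\left(2004,1946 \right)} - 1627860 = \left(-794 - 5 \sqrt{5}\right) - 1627860 = -1628654 - 5 \sqrt{5}$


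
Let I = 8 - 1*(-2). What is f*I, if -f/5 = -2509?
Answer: 125450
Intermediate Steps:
f = 12545 (f = -5*(-2509) = 12545)
I = 10 (I = 8 + 2 = 10)
f*I = 12545*10 = 125450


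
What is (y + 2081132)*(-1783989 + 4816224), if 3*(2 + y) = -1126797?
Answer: 5171570791785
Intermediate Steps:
y = -375601 (y = -2 + (⅓)*(-1126797) = -2 - 375599 = -375601)
(y + 2081132)*(-1783989 + 4816224) = (-375601 + 2081132)*(-1783989 + 4816224) = 1705531*3032235 = 5171570791785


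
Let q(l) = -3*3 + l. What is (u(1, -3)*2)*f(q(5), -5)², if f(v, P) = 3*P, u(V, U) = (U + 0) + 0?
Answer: -1350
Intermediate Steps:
q(l) = -9 + l
u(V, U) = U (u(V, U) = U + 0 = U)
(u(1, -3)*2)*f(q(5), -5)² = (-3*2)*(3*(-5))² = -6*(-15)² = -6*225 = -1350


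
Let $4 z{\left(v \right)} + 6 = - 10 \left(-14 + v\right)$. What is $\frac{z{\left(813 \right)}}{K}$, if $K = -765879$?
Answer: $\frac{1999}{765879} \approx 0.0026101$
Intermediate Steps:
$z{\left(v \right)} = \frac{67}{2} - \frac{5 v}{2}$ ($z{\left(v \right)} = - \frac{3}{2} + \frac{\left(-10\right) \left(-14 + v\right)}{4} = - \frac{3}{2} + \frac{140 - 10 v}{4} = - \frac{3}{2} - \left(-35 + \frac{5 v}{2}\right) = \frac{67}{2} - \frac{5 v}{2}$)
$\frac{z{\left(813 \right)}}{K} = \frac{\frac{67}{2} - \frac{4065}{2}}{-765879} = \left(\frac{67}{2} - \frac{4065}{2}\right) \left(- \frac{1}{765879}\right) = \left(-1999\right) \left(- \frac{1}{765879}\right) = \frac{1999}{765879}$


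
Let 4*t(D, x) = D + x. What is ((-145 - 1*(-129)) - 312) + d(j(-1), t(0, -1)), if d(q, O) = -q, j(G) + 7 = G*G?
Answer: -322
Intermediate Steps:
j(G) = -7 + G² (j(G) = -7 + G*G = -7 + G²)
t(D, x) = D/4 + x/4 (t(D, x) = (D + x)/4 = D/4 + x/4)
((-145 - 1*(-129)) - 312) + d(j(-1), t(0, -1)) = ((-145 - 1*(-129)) - 312) - (-7 + (-1)²) = ((-145 + 129) - 312) - (-7 + 1) = (-16 - 312) - 1*(-6) = -328 + 6 = -322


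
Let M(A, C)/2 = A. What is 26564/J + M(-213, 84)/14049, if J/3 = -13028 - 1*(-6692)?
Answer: -10591529/7417872 ≈ -1.4278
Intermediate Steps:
M(A, C) = 2*A
J = -19008 (J = 3*(-13028 - 1*(-6692)) = 3*(-13028 + 6692) = 3*(-6336) = -19008)
26564/J + M(-213, 84)/14049 = 26564/(-19008) + (2*(-213))/14049 = 26564*(-1/19008) - 426*1/14049 = -6641/4752 - 142/4683 = -10591529/7417872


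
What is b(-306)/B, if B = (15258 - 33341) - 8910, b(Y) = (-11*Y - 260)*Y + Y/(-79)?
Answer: 75084138/2132447 ≈ 35.210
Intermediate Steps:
b(Y) = -Y/79 + Y*(-260 - 11*Y) (b(Y) = (-260 - 11*Y)*Y + Y*(-1/79) = Y*(-260 - 11*Y) - Y/79 = -Y/79 + Y*(-260 - 11*Y))
B = -26993 (B = -18083 - 8910 = -26993)
b(-306)/B = -1/79*(-306)*(20541 + 869*(-306))/(-26993) = -1/79*(-306)*(20541 - 265914)*(-1/26993) = -1/79*(-306)*(-245373)*(-1/26993) = -75084138/79*(-1/26993) = 75084138/2132447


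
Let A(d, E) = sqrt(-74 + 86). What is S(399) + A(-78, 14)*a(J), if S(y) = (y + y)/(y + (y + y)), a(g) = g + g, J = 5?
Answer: 2/3 + 20*sqrt(3) ≈ 35.308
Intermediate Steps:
a(g) = 2*g
S(y) = 2/3 (S(y) = (2*y)/(y + 2*y) = (2*y)/((3*y)) = (2*y)*(1/(3*y)) = 2/3)
A(d, E) = 2*sqrt(3) (A(d, E) = sqrt(12) = 2*sqrt(3))
S(399) + A(-78, 14)*a(J) = 2/3 + (2*sqrt(3))*(2*5) = 2/3 + (2*sqrt(3))*10 = 2/3 + 20*sqrt(3)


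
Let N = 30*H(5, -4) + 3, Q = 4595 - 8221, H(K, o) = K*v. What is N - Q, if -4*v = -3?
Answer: 7483/2 ≈ 3741.5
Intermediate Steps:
v = 3/4 (v = -1/4*(-3) = 3/4 ≈ 0.75000)
H(K, o) = 3*K/4 (H(K, o) = K*(3/4) = 3*K/4)
Q = -3626
N = 231/2 (N = 30*((3/4)*5) + 3 = 30*(15/4) + 3 = 225/2 + 3 = 231/2 ≈ 115.50)
N - Q = 231/2 - 1*(-3626) = 231/2 + 3626 = 7483/2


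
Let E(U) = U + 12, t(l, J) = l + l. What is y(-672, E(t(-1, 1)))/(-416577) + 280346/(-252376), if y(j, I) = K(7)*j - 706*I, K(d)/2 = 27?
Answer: -52922850397/52567018476 ≈ -1.0068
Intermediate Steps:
K(d) = 54 (K(d) = 2*27 = 54)
t(l, J) = 2*l
E(U) = 12 + U
y(j, I) = -706*I + 54*j (y(j, I) = 54*j - 706*I = -706*I + 54*j)
y(-672, E(t(-1, 1)))/(-416577) + 280346/(-252376) = (-706*(12 + 2*(-1)) + 54*(-672))/(-416577) + 280346/(-252376) = (-706*(12 - 2) - 36288)*(-1/416577) + 280346*(-1/252376) = (-706*10 - 36288)*(-1/416577) - 140173/126188 = (-7060 - 36288)*(-1/416577) - 140173/126188 = -43348*(-1/416577) - 140173/126188 = 43348/416577 - 140173/126188 = -52922850397/52567018476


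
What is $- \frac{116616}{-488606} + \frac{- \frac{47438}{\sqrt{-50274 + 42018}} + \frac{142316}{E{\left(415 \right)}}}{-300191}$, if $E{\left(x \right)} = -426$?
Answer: $\frac{3745637457238}{15620900678949} - \frac{23719 i \sqrt{129}}{154898556} \approx 0.23978 - 0.0017392 i$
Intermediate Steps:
$- \frac{116616}{-488606} + \frac{- \frac{47438}{\sqrt{-50274 + 42018}} + \frac{142316}{E{\left(415 \right)}}}{-300191} = - \frac{116616}{-488606} + \frac{- \frac{47438}{\sqrt{-50274 + 42018}} + \frac{142316}{-426}}{-300191} = \left(-116616\right) \left(- \frac{1}{488606}\right) + \left(- \frac{47438}{\sqrt{-8256}} + 142316 \left(- \frac{1}{426}\right)\right) \left(- \frac{1}{300191}\right) = \frac{58308}{244303} + \left(- \frac{47438}{8 i \sqrt{129}} - \frac{71158}{213}\right) \left(- \frac{1}{300191}\right) = \frac{58308}{244303} + \left(- 47438 \left(- \frac{i \sqrt{129}}{1032}\right) - \frac{71158}{213}\right) \left(- \frac{1}{300191}\right) = \frac{58308}{244303} + \left(\frac{23719 i \sqrt{129}}{516} - \frac{71158}{213}\right) \left(- \frac{1}{300191}\right) = \frac{58308}{244303} + \left(- \frac{71158}{213} + \frac{23719 i \sqrt{129}}{516}\right) \left(- \frac{1}{300191}\right) = \frac{58308}{244303} + \left(\frac{71158}{63940683} - \frac{23719 i \sqrt{129}}{154898556}\right) = \frac{3745637457238}{15620900678949} - \frac{23719 i \sqrt{129}}{154898556}$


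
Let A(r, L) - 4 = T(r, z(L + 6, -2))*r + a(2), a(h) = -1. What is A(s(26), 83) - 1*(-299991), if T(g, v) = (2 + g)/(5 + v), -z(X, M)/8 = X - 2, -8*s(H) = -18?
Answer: 3316733511/11056 ≈ 2.9999e+5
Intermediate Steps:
s(H) = 9/4 (s(H) = -1/8*(-18) = 9/4)
z(X, M) = 16 - 8*X (z(X, M) = -8*(X - 2) = -8*(-2 + X) = 16 - 8*X)
T(g, v) = (2 + g)/(5 + v)
A(r, L) = 3 + r*(2 + r)/(-27 - 8*L) (A(r, L) = 4 + (((2 + r)/(5 + (16 - 8*(L + 6))))*r - 1) = 4 + (((2 + r)/(5 + (16 - 8*(6 + L))))*r - 1) = 4 + (((2 + r)/(5 + (16 + (-48 - 8*L))))*r - 1) = 4 + (((2 + r)/(5 + (-32 - 8*L)))*r - 1) = 4 + (((2 + r)/(-27 - 8*L))*r - 1) = 4 + (r*(2 + r)/(-27 - 8*L) - 1) = 4 + (-1 + r*(2 + r)/(-27 - 8*L)) = 3 + r*(2 + r)/(-27 - 8*L))
A(s(26), 83) - 1*(-299991) = (81 + 24*83 - 1*9/4*(2 + 9/4))/(27 + 8*83) - 1*(-299991) = (81 + 1992 - 1*9/4*17/4)/(27 + 664) + 299991 = (81 + 1992 - 153/16)/691 + 299991 = (1/691)*(33015/16) + 299991 = 33015/11056 + 299991 = 3316733511/11056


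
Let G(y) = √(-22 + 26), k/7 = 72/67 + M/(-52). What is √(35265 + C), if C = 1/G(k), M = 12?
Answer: √141062/2 ≈ 187.79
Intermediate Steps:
k = 5145/871 (k = 7*(72/67 + 12/(-52)) = 7*(72*(1/67) + 12*(-1/52)) = 7*(72/67 - 3/13) = 7*(735/871) = 5145/871 ≈ 5.9070)
G(y) = 2 (G(y) = √4 = 2)
C = ½ (C = 1/2 = ½ ≈ 0.50000)
√(35265 + C) = √(35265 + ½) = √(70531/2) = √141062/2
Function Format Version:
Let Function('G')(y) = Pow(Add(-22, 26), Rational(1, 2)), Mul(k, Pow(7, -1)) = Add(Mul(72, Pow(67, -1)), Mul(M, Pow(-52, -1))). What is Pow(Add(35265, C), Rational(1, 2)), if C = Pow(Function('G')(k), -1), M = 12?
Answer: Mul(Rational(1, 2), Pow(141062, Rational(1, 2))) ≈ 187.79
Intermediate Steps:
k = Rational(5145, 871) (k = Mul(7, Add(Mul(72, Pow(67, -1)), Mul(12, Pow(-52, -1)))) = Mul(7, Add(Mul(72, Rational(1, 67)), Mul(12, Rational(-1, 52)))) = Mul(7, Add(Rational(72, 67), Rational(-3, 13))) = Mul(7, Rational(735, 871)) = Rational(5145, 871) ≈ 5.9070)
Function('G')(y) = 2 (Function('G')(y) = Pow(4, Rational(1, 2)) = 2)
C = Rational(1, 2) (C = Pow(2, -1) = Rational(1, 2) ≈ 0.50000)
Pow(Add(35265, C), Rational(1, 2)) = Pow(Add(35265, Rational(1, 2)), Rational(1, 2)) = Pow(Rational(70531, 2), Rational(1, 2)) = Mul(Rational(1, 2), Pow(141062, Rational(1, 2)))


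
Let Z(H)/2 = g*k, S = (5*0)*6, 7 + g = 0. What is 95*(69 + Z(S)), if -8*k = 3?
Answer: 28215/4 ≈ 7053.8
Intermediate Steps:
k = -3/8 (k = -1/8*3 = -3/8 ≈ -0.37500)
g = -7 (g = -7 + 0 = -7)
S = 0 (S = 0*6 = 0)
Z(H) = 21/4 (Z(H) = 2*(-7*(-3/8)) = 2*(21/8) = 21/4)
95*(69 + Z(S)) = 95*(69 + 21/4) = 95*(297/4) = 28215/4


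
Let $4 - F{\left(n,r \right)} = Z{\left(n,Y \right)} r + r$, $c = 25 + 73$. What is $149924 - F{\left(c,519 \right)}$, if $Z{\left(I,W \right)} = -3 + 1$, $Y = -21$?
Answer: $149401$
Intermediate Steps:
$Z{\left(I,W \right)} = -2$
$c = 98$
$F{\left(n,r \right)} = 4 + r$ ($F{\left(n,r \right)} = 4 - \left(- 2 r + r\right) = 4 - - r = 4 + r$)
$149924 - F{\left(c,519 \right)} = 149924 - \left(4 + 519\right) = 149924 - 523 = 149401$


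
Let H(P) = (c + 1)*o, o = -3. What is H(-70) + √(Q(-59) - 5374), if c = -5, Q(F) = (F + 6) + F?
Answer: 12 + I*√5486 ≈ 12.0 + 74.068*I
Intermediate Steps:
Q(F) = 6 + 2*F (Q(F) = (6 + F) + F = 6 + 2*F)
H(P) = 12 (H(P) = (-5 + 1)*(-3) = -4*(-3) = 12)
H(-70) + √(Q(-59) - 5374) = 12 + √((6 + 2*(-59)) - 5374) = 12 + √((6 - 118) - 5374) = 12 + √(-112 - 5374) = 12 + √(-5486) = 12 + I*√5486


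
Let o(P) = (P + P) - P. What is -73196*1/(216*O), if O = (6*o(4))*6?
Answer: -18299/7776 ≈ -2.3533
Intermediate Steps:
o(P) = P (o(P) = 2*P - P = P)
O = 144 (O = (6*4)*6 = 24*6 = 144)
-73196*1/(216*O) = -73196/((144*36)*(-2*(-3))) = -73196/(5184*6) = -73196/31104 = -73196*1/31104 = -18299/7776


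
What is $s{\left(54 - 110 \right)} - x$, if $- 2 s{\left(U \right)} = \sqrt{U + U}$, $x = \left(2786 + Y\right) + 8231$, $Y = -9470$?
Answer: $-1547 - 2 i \sqrt{7} \approx -1547.0 - 5.2915 i$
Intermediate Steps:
$x = 1547$ ($x = \left(2786 - 9470\right) + 8231 = -6684 + 8231 = 1547$)
$s{\left(U \right)} = - \frac{\sqrt{2} \sqrt{U}}{2}$ ($s{\left(U \right)} = - \frac{\sqrt{U + U}}{2} = - \frac{\sqrt{2 U}}{2} = - \frac{\sqrt{2} \sqrt{U}}{2}$)
$s{\left(54 - 110 \right)} - x = - \frac{\sqrt{2} \sqrt{54 - 110}}{2} - 1547 = - \frac{\sqrt{2} \sqrt{-56}}{2} - 1547 = - \frac{\sqrt{2} \cdot 2 i \sqrt{14}}{2} - 1547 = - 2 i \sqrt{7} - 1547 = -1547 - 2 i \sqrt{7}$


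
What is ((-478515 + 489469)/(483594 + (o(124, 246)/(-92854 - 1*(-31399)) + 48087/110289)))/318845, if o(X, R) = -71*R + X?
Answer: 4949609077482/69672167673427680119 ≈ 7.1041e-8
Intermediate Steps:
o(X, R) = X - 71*R
((-478515 + 489469)/(483594 + (o(124, 246)/(-92854 - 1*(-31399)) + 48087/110289)))/318845 = ((-478515 + 489469)/(483594 + ((124 - 71*246)/(-92854 - 1*(-31399)) + 48087/110289)))/318845 = (10954/(483594 + ((124 - 17466)/(-92854 + 31399) + 48087*(1/110289))))*(1/318845) = (10954/(483594 + (-17342/(-61455) + 16029/36763)))*(1/318845) = (10954/(483594 + (-17342*(-1/61455) + 16029/36763)))*(1/318845) = (10954/(483594 + (17342/61455 + 16029/36763)))*(1/318845) = (10954/(483594 + 1622606141/2259270165))*(1/318845) = (10954/(1092571118779151/2259270165))*(1/318845) = (10954*(2259270165/1092571118779151))*(1/318845) = (24748045387410/1092571118779151)*(1/318845) = 4949609077482/69672167673427680119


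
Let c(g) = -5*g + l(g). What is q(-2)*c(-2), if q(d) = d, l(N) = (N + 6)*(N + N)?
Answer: 12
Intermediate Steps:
l(N) = 2*N*(6 + N) (l(N) = (6 + N)*(2*N) = 2*N*(6 + N))
c(g) = -5*g + 2*g*(6 + g)
q(-2)*c(-2) = -(-4)*(7 + 2*(-2)) = -(-4)*(7 - 4) = -(-4)*3 = -2*(-6) = 12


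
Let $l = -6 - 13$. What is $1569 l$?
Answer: $-29811$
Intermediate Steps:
$l = -19$ ($l = -6 - 13 = -19$)
$1569 l = 1569 \left(-19\right) = -29811$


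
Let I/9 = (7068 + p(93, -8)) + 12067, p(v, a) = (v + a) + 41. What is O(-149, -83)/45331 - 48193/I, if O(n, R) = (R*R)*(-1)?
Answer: -307167104/714371229 ≈ -0.42998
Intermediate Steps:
p(v, a) = 41 + a + v (p(v, a) = (a + v) + 41 = 41 + a + v)
O(n, R) = -R² (O(n, R) = R²*(-1) = -R²)
I = 173349 (I = 9*((7068 + (41 - 8 + 93)) + 12067) = 9*((7068 + 126) + 12067) = 9*(7194 + 12067) = 9*19261 = 173349)
O(-149, -83)/45331 - 48193/I = -1*(-83)²/45331 - 48193/173349 = -1*6889*(1/45331) - 48193*1/173349 = -6889*1/45331 - 48193/173349 = -6889/45331 - 48193/173349 = -307167104/714371229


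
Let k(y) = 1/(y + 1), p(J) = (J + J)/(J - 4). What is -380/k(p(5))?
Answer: -4180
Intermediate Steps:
p(J) = 2*J/(-4 + J) (p(J) = (2*J)/(-4 + J) = 2*J/(-4 + J))
k(y) = 1/(1 + y)
-380/k(p(5)) = -(380 + 3800/(-4 + 5)) = -380/(1/(1 + 2*5/1)) = -380/(1/(1 + 2*5*1)) = -380/(1/(1 + 10)) = -380/(1/11) = -380/1/11 = -380*11 = -4180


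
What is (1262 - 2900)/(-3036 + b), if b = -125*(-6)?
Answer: 91/127 ≈ 0.71654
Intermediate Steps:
b = 750
(1262 - 2900)/(-3036 + b) = (1262 - 2900)/(-3036 + 750) = -1638/(-2286) = -1638*(-1/2286) = 91/127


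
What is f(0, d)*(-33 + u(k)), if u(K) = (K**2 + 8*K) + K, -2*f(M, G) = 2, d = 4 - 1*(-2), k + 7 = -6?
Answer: -19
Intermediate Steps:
k = -13 (k = -7 - 6 = -13)
d = 6 (d = 4 + 2 = 6)
f(M, G) = -1 (f(M, G) = -1/2*2 = -1)
u(K) = K**2 + 9*K
f(0, d)*(-33 + u(k)) = -(-33 - 13*(9 - 13)) = -(-33 - 13*(-4)) = -(-33 + 52) = -1*19 = -19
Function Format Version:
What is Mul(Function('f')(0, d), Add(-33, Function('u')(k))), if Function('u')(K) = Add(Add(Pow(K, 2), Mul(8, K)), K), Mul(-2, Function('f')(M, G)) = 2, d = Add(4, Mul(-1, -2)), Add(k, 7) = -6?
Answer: -19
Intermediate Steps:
k = -13 (k = Add(-7, -6) = -13)
d = 6 (d = Add(4, 2) = 6)
Function('f')(M, G) = -1 (Function('f')(M, G) = Mul(Rational(-1, 2), 2) = -1)
Function('u')(K) = Add(Pow(K, 2), Mul(9, K))
Mul(Function('f')(0, d), Add(-33, Function('u')(k))) = Mul(-1, Add(-33, Mul(-13, Add(9, -13)))) = Mul(-1, Add(-33, Mul(-13, -4))) = Mul(-1, Add(-33, 52)) = Mul(-1, 19) = -19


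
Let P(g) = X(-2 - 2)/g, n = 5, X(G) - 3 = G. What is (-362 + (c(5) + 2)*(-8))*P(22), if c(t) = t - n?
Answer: 189/11 ≈ 17.182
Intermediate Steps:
X(G) = 3 + G
c(t) = -5 + t (c(t) = t - 1*5 = t - 5 = -5 + t)
P(g) = -1/g (P(g) = (3 + (-2 - 2))/g = (3 - 4)/g = -1/g)
(-362 + (c(5) + 2)*(-8))*P(22) = (-362 + ((-5 + 5) + 2)*(-8))*(-1/22) = (-362 + (0 + 2)*(-8))*(-1*1/22) = (-362 + 2*(-8))*(-1/22) = (-362 - 16)*(-1/22) = -378*(-1/22) = 189/11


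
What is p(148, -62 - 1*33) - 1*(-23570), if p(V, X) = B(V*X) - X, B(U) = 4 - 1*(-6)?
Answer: 23675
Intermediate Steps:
B(U) = 10 (B(U) = 4 + 6 = 10)
p(V, X) = 10 - X
p(148, -62 - 1*33) - 1*(-23570) = (10 - (-62 - 1*33)) - 1*(-23570) = (10 - (-62 - 33)) + 23570 = (10 - 1*(-95)) + 23570 = (10 + 95) + 23570 = 105 + 23570 = 23675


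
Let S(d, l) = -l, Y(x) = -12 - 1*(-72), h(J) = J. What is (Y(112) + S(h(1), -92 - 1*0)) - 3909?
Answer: -3757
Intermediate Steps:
Y(x) = 60 (Y(x) = -12 + 72 = 60)
(Y(112) + S(h(1), -92 - 1*0)) - 3909 = (60 - (-92 - 1*0)) - 3909 = (60 - (-92 + 0)) - 3909 = (60 - 1*(-92)) - 3909 = (60 + 92) - 3909 = 152 - 3909 = -3757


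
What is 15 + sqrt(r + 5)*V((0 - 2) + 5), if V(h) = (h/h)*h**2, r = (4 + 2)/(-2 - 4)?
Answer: 33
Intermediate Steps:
r = -1 (r = 6/(-6) = 6*(-1/6) = -1)
V(h) = h**2 (V(h) = 1*h**2 = h**2)
15 + sqrt(r + 5)*V((0 - 2) + 5) = 15 + sqrt(-1 + 5)*((0 - 2) + 5)**2 = 15 + sqrt(4)*(-2 + 5)**2 = 15 + 2*3**2 = 15 + 2*9 = 15 + 18 = 33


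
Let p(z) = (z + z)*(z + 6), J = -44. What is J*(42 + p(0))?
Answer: -1848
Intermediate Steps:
p(z) = 2*z*(6 + z) (p(z) = (2*z)*(6 + z) = 2*z*(6 + z))
J*(42 + p(0)) = -44*(42 + 2*0*(6 + 0)) = -44*(42 + 2*0*6) = -44*(42 + 0) = -44*42 = -1848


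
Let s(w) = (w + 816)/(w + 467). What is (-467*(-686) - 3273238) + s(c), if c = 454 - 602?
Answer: -941966776/319 ≈ -2.9529e+6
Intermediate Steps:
c = -148
s(w) = (816 + w)/(467 + w)
(-467*(-686) - 3273238) + s(c) = (-467*(-686) - 3273238) + (816 - 148)/(467 - 148) = (320362 - 3273238) + 668/319 = -2952876 + (1/319)*668 = -2952876 + 668/319 = -941966776/319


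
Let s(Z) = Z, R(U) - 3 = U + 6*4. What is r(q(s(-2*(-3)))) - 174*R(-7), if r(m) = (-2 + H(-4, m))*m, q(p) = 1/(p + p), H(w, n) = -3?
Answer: -41765/12 ≈ -3480.4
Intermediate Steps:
R(U) = 27 + U (R(U) = 3 + (U + 6*4) = 3 + (U + 24) = 3 + (24 + U) = 27 + U)
q(p) = 1/(2*p)
r(m) = -5*m (r(m) = (-2 - 3)*m = -5*m)
r(q(s(-2*(-3)))) - 174*R(-7) = -5/(2*((-2*(-3)))) - 174*(27 - 7) = -5/(2*6) - 174*20 = -5/(2*6) - 3480 = -5*1/12 - 3480 = -5/12 - 3480 = -41765/12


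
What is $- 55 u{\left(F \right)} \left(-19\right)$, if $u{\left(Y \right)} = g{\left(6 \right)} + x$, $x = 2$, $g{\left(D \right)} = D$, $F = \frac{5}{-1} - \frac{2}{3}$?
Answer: $8360$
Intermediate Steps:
$F = - \frac{17}{3}$ ($F = 5 \left(-1\right) - \frac{2}{3} = -5 - \frac{2}{3} = - \frac{17}{3} \approx -5.6667$)
$u{\left(Y \right)} = 8$ ($u{\left(Y \right)} = 6 + 2 = 8$)
$- 55 u{\left(F \right)} \left(-19\right) = \left(-55\right) 8 \left(-19\right) = \left(-440\right) \left(-19\right) = 8360$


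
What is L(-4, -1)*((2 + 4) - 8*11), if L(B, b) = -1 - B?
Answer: -246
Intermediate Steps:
L(-4, -1)*((2 + 4) - 8*11) = (-1 - 1*(-4))*((2 + 4) - 8*11) = (-1 + 4)*(6 - 88) = 3*(-82) = -246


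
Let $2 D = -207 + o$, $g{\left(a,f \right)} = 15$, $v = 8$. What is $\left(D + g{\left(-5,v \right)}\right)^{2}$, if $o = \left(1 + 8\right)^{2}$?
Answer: $2304$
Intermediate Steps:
$o = 81$ ($o = 9^{2} = 81$)
$D = -63$ ($D = \frac{-207 + 81}{2} = \frac{1}{2} \left(-126\right) = -63$)
$\left(D + g{\left(-5,v \right)}\right)^{2} = \left(-63 + 15\right)^{2} = \left(-48\right)^{2} = 2304$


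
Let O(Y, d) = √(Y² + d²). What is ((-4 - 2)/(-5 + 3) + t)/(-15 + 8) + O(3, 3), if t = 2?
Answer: -5/7 + 3*√2 ≈ 3.5284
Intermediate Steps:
((-4 - 2)/(-5 + 3) + t)/(-15 + 8) + O(3, 3) = ((-4 - 2)/(-5 + 3) + 2)/(-15 + 8) + √(3² + 3²) = (-6/(-2) + 2)/(-7) + √(9 + 9) = -(-6*(-½) + 2)/7 + √18 = -(3 + 2)/7 + 3*√2 = -⅐*5 + 3*√2 = -5/7 + 3*√2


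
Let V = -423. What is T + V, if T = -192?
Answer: -615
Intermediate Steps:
T + V = -192 - 423 = -615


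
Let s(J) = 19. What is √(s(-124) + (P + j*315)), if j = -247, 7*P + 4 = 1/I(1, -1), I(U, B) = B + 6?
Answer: I*√95288515/35 ≈ 278.9*I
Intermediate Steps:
I(U, B) = 6 + B
P = -19/35 (P = -4/7 + 1/(7*(6 - 1)) = -4/7 + (⅐)/5 = -4/7 + (⅐)*(⅕) = -4/7 + 1/35 = -19/35 ≈ -0.54286)
√(s(-124) + (P + j*315)) = √(19 + (-19/35 - 247*315)) = √(19 + (-19/35 - 77805)) = √(19 - 2723194/35) = √(-2722529/35) = I*√95288515/35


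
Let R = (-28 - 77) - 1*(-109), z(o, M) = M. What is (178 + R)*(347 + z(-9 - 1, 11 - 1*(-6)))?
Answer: 66248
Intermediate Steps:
R = 4 (R = -105 + 109 = 4)
(178 + R)*(347 + z(-9 - 1, 11 - 1*(-6))) = (178 + 4)*(347 + (11 - 1*(-6))) = 182*(347 + (11 + 6)) = 182*(347 + 17) = 182*364 = 66248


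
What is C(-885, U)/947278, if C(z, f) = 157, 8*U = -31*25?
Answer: 157/947278 ≈ 0.00016574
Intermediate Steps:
U = -775/8 (U = (-31*25)/8 = (1/8)*(-775) = -775/8 ≈ -96.875)
C(-885, U)/947278 = 157/947278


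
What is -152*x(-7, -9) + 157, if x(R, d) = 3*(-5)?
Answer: 2437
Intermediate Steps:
x(R, d) = -15
-152*x(-7, -9) + 157 = -152*(-15) + 157 = 2280 + 157 = 2437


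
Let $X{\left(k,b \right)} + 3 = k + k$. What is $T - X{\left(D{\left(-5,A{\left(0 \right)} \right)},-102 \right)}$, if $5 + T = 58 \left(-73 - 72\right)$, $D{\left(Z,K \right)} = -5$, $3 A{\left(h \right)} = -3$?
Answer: $-8402$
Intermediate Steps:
$A{\left(h \right)} = -1$ ($A{\left(h \right)} = \frac{1}{3} \left(-3\right) = -1$)
$X{\left(k,b \right)} = -3 + 2 k$ ($X{\left(k,b \right)} = -3 + \left(k + k\right) = -3 + 2 k$)
$T = -8415$ ($T = -5 + 58 \left(-73 - 72\right) = -5 + 58 \left(-145\right) = -5 - 8410 = -8415$)
$T - X{\left(D{\left(-5,A{\left(0 \right)} \right)},-102 \right)} = -8415 - \left(-3 + 2 \left(-5\right)\right) = -8415 - \left(-3 - 10\right) = -8415 - -13 = -8415 + 13 = -8402$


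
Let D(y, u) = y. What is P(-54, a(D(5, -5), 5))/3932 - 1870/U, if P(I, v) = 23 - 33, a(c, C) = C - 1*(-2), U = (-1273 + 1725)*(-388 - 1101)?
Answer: 38910/165396631 ≈ 0.00023525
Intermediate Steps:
U = -673028 (U = 452*(-1489) = -673028)
a(c, C) = 2 + C (a(c, C) = C + 2 = 2 + C)
P(I, v) = -10
P(-54, a(D(5, -5), 5))/3932 - 1870/U = -10/3932 - 1870/(-673028) = -10*1/3932 - 1870*(-1/673028) = -5/1966 + 935/336514 = 38910/165396631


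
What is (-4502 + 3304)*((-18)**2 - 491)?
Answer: 200066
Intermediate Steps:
(-4502 + 3304)*((-18)**2 - 491) = -1198*(324 - 491) = -1198*(-167) = 200066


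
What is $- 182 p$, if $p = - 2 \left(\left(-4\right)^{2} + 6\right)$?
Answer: $8008$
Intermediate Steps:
$p = -44$ ($p = - 2 \left(16 + 6\right) = \left(-2\right) 22 = -44$)
$- 182 p = \left(-182\right) \left(-44\right) = 8008$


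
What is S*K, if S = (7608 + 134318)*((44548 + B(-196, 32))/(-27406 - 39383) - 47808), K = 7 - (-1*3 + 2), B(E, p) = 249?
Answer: -3625463687785072/66789 ≈ -5.4282e+10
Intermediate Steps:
K = 8 (K = 7 - (-3 + 2) = 7 - 1*(-1) = 7 + 1 = 8)
S = -453182960973134/66789 (S = (7608 + 134318)*((44548 + 249)/(-27406 - 39383) - 47808) = 141926*(44797/(-66789) - 47808) = 141926*(44797*(-1/66789) - 47808) = 141926*(-44797/66789 - 47808) = 141926*(-3193093309/66789) = -453182960973134/66789 ≈ -6.7853e+9)
S*K = -453182960973134/66789*8 = -3625463687785072/66789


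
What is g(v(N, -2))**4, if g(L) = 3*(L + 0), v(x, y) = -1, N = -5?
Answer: 81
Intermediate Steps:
g(L) = 3*L
g(v(N, -2))**4 = (3*(-1))**4 = (-3)**4 = 81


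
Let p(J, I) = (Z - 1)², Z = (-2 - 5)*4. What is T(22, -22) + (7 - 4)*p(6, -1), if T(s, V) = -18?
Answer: 2505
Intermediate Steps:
Z = -28 (Z = -7*4 = -28)
p(J, I) = 841 (p(J, I) = (-28 - 1)² = (-29)² = 841)
T(22, -22) + (7 - 4)*p(6, -1) = -18 + (7 - 4)*841 = -18 + 3*841 = -18 + 2523 = 2505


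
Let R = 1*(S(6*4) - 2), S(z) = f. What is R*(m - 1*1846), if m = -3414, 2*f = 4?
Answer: 0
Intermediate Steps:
f = 2 (f = (½)*4 = 2)
S(z) = 2
R = 0 (R = 1*(2 - 2) = 1*0 = 0)
R*(m - 1*1846) = 0*(-3414 - 1*1846) = 0*(-3414 - 1846) = 0*(-5260) = 0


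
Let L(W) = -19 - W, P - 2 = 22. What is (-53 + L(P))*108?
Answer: -10368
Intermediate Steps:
P = 24 (P = 2 + 22 = 24)
(-53 + L(P))*108 = (-53 + (-19 - 1*24))*108 = (-53 + (-19 - 24))*108 = (-53 - 43)*108 = -96*108 = -10368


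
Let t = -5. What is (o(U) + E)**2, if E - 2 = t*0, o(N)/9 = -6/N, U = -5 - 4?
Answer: 64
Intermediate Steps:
U = -9
o(N) = -54/N (o(N) = 9*(-6/N) = -54/N)
E = 2 (E = 2 - 5*0 = 2 + 0 = 2)
(o(U) + E)**2 = (-54/(-9) + 2)**2 = (-54*(-1/9) + 2)**2 = (6 + 2)**2 = 8**2 = 64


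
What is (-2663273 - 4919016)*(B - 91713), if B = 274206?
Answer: -1383714666477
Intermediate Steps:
(-2663273 - 4919016)*(B - 91713) = (-2663273 - 4919016)*(274206 - 91713) = -7582289*182493 = -1383714666477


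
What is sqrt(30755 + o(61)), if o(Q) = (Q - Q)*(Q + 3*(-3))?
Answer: sqrt(30755) ≈ 175.37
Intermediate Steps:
o(Q) = 0 (o(Q) = 0*(Q - 9) = 0*(-9 + Q) = 0)
sqrt(30755 + o(61)) = sqrt(30755 + 0) = sqrt(30755)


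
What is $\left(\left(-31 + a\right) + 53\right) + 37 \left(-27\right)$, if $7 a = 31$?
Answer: $- \frac{6808}{7} \approx -972.57$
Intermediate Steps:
$a = \frac{31}{7}$ ($a = \frac{1}{7} \cdot 31 = \frac{31}{7} \approx 4.4286$)
$\left(\left(-31 + a\right) + 53\right) + 37 \left(-27\right) = \left(\left(-31 + \frac{31}{7}\right) + 53\right) + 37 \left(-27\right) = \left(- \frac{186}{7} + 53\right) - 999 = \frac{185}{7} - 999 = - \frac{6808}{7}$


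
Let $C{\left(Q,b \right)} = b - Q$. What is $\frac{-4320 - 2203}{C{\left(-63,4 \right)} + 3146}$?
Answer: $- \frac{6523}{3213} \approx -2.0302$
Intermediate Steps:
$\frac{-4320 - 2203}{C{\left(-63,4 \right)} + 3146} = \frac{-4320 - 2203}{\left(4 - -63\right) + 3146} = - \frac{6523}{\left(4 + 63\right) + 3146} = - \frac{6523}{67 + 3146} = - \frac{6523}{3213}$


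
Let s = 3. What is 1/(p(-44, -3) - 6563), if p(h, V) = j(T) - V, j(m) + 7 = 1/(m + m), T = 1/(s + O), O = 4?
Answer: -2/13127 ≈ -0.00015236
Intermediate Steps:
T = ⅐ (T = 1/(3 + 4) = 1/7 = ⅐ ≈ 0.14286)
j(m) = -7 + 1/(2*m) (j(m) = -7 + 1/(m + m) = -7 + 1/(2*m))
p(h, V) = -7/2 - V (p(h, V) = (-7 + 1/(2*(⅐))) - V = (-7 + (½)*7) - V = (-7 + 7/2) - V = -7/2 - V)
1/(p(-44, -3) - 6563) = 1/((-7/2 - 1*(-3)) - 6563) = 1/((-7/2 + 3) - 6563) = 1/(-½ - 6563) = 1/(-13127/2) = -2/13127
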